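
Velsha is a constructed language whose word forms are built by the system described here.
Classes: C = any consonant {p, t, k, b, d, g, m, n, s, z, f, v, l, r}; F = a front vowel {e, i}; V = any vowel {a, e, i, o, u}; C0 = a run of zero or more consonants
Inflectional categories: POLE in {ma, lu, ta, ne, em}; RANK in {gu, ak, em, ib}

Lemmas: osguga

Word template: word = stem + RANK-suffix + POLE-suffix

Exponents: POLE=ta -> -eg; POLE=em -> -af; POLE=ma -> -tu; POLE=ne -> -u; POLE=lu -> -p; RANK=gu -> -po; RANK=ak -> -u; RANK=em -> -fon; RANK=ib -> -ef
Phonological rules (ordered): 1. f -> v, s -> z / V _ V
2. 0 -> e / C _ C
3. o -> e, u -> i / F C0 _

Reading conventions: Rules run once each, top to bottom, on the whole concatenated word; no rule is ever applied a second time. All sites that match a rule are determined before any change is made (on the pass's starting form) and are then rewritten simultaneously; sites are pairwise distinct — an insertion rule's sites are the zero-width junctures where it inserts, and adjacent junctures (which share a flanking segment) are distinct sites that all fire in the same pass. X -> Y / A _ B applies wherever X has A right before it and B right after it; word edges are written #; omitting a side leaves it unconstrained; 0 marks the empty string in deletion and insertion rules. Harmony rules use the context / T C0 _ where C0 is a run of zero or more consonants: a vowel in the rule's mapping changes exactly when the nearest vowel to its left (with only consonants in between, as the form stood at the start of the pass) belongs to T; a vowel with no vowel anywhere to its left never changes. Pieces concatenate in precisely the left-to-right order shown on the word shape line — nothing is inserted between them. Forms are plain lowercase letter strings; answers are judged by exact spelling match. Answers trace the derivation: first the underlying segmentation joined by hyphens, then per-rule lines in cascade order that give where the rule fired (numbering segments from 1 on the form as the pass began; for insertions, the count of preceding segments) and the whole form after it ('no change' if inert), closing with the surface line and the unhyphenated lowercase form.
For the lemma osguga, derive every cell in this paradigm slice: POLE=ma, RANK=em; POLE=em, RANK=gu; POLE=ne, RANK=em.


cell POLE=ma, RANK=em:
underlying: osguga-fon-tu
1. f -> v, s -> z / V _ V: fires at position(s) 7: osgugavontu
2. 0 -> e / C _ C: inserts after position(s) 2, 9: osegugavonetu
3. o -> e, u -> i / F C0 _: fires at position(s) 5, 13: osegigavoneti
surface: osegigavoneti

cell POLE=em, RANK=gu:
underlying: osguga-po-af
1. f -> v, s -> z / V _ V: no change
2. 0 -> e / C _ C: inserts after position(s) 2: osegugapoaf
3. o -> e, u -> i / F C0 _: fires at position(s) 5: osegigapoaf
surface: osegigapoaf

cell POLE=ne, RANK=em:
underlying: osguga-fon-u
1. f -> v, s -> z / V _ V: fires at position(s) 7: osgugavonu
2. 0 -> e / C _ C: inserts after position(s) 2: osegugavonu
3. o -> e, u -> i / F C0 _: fires at position(s) 5: osegigavonu
surface: osegigavonu


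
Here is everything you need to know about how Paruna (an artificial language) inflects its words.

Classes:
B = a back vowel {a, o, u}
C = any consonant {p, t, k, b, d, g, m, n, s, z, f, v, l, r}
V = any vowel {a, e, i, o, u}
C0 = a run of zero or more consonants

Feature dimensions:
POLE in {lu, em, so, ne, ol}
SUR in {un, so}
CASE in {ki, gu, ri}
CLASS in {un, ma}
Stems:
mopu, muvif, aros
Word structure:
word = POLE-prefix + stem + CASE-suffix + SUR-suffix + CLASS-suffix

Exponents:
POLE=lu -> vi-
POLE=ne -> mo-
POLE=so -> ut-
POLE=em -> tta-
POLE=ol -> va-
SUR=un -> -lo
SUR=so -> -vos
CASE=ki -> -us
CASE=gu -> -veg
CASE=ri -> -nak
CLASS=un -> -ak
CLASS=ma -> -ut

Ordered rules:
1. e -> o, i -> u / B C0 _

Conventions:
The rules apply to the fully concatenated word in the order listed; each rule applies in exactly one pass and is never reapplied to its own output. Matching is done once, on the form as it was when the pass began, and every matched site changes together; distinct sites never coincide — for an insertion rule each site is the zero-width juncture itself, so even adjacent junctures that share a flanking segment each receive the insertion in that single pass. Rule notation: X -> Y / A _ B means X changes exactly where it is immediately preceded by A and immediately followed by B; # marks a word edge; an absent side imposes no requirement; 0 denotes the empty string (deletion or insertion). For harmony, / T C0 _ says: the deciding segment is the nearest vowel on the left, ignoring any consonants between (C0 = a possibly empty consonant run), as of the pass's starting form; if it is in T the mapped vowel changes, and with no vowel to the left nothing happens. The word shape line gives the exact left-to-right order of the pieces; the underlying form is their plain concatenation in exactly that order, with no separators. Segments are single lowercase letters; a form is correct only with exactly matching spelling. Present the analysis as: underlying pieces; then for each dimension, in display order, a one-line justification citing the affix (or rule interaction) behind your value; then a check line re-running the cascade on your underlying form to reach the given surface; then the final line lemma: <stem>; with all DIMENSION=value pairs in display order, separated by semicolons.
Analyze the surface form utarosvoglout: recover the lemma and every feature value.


underlying: ut-aros-veg-lo-ut
POLE=so - signalled by the affix ut-
SUR=un - signalled by the affix -lo
CASE=gu - signalled by the affix -veg
CLASS=ma - signalled by the affix -ut
check: utarosveglout -> utarosvoglout
lemma: aros; POLE=so; SUR=un; CASE=gu; CLASS=ma


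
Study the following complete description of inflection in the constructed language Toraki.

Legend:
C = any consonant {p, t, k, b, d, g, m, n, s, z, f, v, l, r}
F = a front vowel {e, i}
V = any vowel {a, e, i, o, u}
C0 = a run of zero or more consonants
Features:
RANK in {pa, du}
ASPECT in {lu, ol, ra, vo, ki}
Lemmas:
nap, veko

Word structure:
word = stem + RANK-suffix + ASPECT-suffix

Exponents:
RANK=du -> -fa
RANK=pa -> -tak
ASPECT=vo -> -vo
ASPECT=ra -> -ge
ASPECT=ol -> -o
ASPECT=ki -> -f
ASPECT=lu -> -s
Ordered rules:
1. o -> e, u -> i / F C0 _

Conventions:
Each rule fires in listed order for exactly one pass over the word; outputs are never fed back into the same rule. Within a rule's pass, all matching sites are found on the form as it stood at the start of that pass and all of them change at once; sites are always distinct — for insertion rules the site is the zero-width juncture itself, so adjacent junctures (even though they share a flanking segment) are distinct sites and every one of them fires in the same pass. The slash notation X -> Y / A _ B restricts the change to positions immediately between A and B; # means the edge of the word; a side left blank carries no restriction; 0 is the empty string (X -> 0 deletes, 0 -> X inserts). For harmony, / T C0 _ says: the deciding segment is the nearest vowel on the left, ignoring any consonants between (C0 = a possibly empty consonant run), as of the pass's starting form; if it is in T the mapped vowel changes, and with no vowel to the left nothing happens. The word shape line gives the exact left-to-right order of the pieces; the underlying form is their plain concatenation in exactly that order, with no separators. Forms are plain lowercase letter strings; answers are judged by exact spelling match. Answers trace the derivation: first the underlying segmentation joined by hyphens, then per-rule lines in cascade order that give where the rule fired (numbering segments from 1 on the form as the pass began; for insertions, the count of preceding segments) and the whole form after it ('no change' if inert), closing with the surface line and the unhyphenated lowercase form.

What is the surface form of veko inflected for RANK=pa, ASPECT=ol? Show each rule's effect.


underlying: veko-tak-o
1. o -> e, u -> i / F C0 _: fires at position(s) 4: veketako
surface: veketako


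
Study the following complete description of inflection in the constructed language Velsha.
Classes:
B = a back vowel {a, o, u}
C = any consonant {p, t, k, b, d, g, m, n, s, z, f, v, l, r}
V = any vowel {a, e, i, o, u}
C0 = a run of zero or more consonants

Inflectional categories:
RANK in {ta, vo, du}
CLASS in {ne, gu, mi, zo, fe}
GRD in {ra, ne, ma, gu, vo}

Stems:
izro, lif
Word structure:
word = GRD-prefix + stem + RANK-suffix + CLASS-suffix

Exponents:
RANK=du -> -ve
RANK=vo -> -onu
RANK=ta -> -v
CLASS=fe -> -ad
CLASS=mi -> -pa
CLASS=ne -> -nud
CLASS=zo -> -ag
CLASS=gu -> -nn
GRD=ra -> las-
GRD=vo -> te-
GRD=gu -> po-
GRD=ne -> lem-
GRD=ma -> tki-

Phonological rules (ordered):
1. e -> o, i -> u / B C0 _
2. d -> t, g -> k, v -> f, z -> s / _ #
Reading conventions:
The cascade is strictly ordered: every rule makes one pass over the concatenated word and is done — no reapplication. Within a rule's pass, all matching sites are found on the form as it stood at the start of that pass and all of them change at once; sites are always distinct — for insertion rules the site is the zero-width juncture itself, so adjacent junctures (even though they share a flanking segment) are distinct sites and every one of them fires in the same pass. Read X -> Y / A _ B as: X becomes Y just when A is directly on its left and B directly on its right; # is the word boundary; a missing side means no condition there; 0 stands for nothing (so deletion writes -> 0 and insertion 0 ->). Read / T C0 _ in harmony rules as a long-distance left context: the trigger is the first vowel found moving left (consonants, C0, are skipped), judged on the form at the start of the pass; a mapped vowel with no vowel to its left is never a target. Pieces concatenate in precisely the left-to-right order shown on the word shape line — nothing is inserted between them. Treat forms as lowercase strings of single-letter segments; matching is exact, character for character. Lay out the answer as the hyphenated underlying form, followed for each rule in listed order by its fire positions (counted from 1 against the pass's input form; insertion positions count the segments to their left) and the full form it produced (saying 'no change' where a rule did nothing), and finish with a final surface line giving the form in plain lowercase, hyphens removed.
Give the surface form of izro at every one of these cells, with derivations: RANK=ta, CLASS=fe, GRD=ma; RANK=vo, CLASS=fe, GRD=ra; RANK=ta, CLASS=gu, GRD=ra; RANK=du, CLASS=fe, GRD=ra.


cell RANK=ta, CLASS=fe, GRD=ma:
underlying: tki-izro-v-ad
1. e -> o, i -> u / B C0 _: no change
2. d -> t, g -> k, v -> f, z -> s / _ #: fires at position(s) 10: tkiizrovat
surface: tkiizrovat

cell RANK=vo, CLASS=fe, GRD=ra:
underlying: las-izro-onu-ad
1. e -> o, i -> u / B C0 _: fires at position(s) 4: lasuzroonuad
2. d -> t, g -> k, v -> f, z -> s / _ #: fires at position(s) 12: lasuzroonuat
surface: lasuzroonuat

cell RANK=ta, CLASS=gu, GRD=ra:
underlying: las-izro-v-nn
1. e -> o, i -> u / B C0 _: fires at position(s) 4: lasuzrovnn
2. d -> t, g -> k, v -> f, z -> s / _ #: no change
surface: lasuzrovnn

cell RANK=du, CLASS=fe, GRD=ra:
underlying: las-izro-ve-ad
1. e -> o, i -> u / B C0 _: fires at position(s) 4, 9: lasuzrovoad
2. d -> t, g -> k, v -> f, z -> s / _ #: fires at position(s) 11: lasuzrovoat
surface: lasuzrovoat


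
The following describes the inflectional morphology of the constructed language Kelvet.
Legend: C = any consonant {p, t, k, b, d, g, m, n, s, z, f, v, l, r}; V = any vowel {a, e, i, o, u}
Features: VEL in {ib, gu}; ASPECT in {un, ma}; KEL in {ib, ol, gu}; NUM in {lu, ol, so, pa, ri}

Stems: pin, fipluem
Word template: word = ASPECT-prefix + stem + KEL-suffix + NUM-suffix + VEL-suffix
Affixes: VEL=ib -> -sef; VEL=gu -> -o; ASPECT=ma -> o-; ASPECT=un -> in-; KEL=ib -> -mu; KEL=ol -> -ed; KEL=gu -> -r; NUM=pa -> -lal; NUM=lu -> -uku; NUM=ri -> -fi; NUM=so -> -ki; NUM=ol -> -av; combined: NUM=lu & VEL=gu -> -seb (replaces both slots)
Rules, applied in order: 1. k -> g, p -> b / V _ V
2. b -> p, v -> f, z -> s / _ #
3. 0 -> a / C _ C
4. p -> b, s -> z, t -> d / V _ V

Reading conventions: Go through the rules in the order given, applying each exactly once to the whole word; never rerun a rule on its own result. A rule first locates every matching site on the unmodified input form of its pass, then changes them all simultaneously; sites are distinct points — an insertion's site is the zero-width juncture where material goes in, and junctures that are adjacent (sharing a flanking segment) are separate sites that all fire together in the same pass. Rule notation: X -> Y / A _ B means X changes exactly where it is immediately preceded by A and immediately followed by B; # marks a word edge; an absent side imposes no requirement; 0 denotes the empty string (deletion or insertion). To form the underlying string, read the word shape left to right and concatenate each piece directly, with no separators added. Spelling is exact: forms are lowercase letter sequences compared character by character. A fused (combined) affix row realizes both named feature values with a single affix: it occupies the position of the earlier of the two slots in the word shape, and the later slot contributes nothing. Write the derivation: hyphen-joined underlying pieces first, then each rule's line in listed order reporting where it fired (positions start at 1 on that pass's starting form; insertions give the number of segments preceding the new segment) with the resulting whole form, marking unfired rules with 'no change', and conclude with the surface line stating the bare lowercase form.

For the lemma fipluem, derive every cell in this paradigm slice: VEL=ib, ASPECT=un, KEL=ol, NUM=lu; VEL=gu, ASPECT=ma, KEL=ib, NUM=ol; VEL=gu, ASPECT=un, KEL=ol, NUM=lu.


cell VEL=ib, ASPECT=un, KEL=ol, NUM=lu:
underlying: in-fipluem-ed-uku-sef
1. k -> g, p -> b / V _ V: fires at position(s) 13: infipluemedugusef
2. b -> p, v -> f, z -> s / _ #: no change
3. 0 -> a / C _ C: inserts after position(s) 2, 5: inafipaluemedugusef
4. p -> b, s -> z, t -> d / V _ V: fires at position(s) 6, 17: inafibaluemeduguzef
surface: inafibaluemeduguzef

cell VEL=gu, ASPECT=ma, KEL=ib, NUM=ol:
underlying: o-fipluem-mu-av-o
1. k -> g, p -> b / V _ V: no change
2. b -> p, v -> f, z -> s / _ #: no change
3. 0 -> a / C _ C: inserts after position(s) 4, 8: ofipaluemamuavo
4. p -> b, s -> z, t -> d / V _ V: fires at position(s) 4: ofibaluemamuavo
surface: ofibaluemamuavo

cell VEL=gu, ASPECT=un, KEL=ol, NUM=lu:
underlying: in-fipluem-ed-seb
1. k -> g, p -> b / V _ V: no change
2. b -> p, v -> f, z -> s / _ #: fires at position(s) 14: infipluemedsep
3. 0 -> a / C _ C: inserts after position(s) 2, 5, 11: inafipaluemedasep
4. p -> b, s -> z, t -> d / V _ V: fires at position(s) 6, 15: inafibaluemedazep
surface: inafibaluemedazep


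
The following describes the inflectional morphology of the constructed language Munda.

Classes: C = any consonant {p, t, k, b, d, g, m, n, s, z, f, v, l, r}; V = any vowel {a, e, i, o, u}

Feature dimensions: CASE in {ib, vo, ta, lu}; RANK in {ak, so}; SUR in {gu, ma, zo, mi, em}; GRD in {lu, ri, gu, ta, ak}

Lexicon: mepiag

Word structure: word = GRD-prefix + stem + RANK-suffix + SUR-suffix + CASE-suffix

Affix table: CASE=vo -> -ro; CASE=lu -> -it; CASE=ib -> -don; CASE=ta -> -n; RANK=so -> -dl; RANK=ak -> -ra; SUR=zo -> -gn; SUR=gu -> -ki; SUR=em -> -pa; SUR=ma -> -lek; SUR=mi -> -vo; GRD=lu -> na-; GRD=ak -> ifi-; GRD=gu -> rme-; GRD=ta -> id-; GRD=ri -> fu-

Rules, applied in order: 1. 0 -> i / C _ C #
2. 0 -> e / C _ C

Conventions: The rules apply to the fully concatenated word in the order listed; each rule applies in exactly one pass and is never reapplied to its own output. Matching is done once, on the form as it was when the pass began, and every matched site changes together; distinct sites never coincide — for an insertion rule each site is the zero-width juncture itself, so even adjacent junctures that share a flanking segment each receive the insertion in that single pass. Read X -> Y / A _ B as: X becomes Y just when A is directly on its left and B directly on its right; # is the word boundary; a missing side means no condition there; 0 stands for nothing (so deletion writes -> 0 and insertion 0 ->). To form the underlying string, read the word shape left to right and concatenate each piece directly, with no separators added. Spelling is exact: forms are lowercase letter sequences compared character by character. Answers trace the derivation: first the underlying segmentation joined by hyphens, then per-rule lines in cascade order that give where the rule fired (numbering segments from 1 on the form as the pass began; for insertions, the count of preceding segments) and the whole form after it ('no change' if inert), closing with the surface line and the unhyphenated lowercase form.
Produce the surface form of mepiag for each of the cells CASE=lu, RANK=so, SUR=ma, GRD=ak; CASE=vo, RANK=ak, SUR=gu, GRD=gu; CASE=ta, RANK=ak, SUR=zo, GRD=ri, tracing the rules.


cell CASE=lu, RANK=so, SUR=ma, GRD=ak:
underlying: ifi-mepiag-dl-lek-it
1. 0 -> i / C _ C #: no change
2. 0 -> e / C _ C: inserts after position(s) 9, 10, 11: ifimepiagedelelekit
surface: ifimepiagedelelekit

cell CASE=vo, RANK=ak, SUR=gu, GRD=gu:
underlying: rme-mepiag-ra-ki-ro
1. 0 -> i / C _ C #: no change
2. 0 -> e / C _ C: inserts after position(s) 1, 9: rememepiagerakiro
surface: rememepiagerakiro

cell CASE=ta, RANK=ak, SUR=zo, GRD=ri:
underlying: fu-mepiag-ra-gn-n
1. 0 -> i / C _ C #: inserts after position(s) 12: fumepiagragnin
2. 0 -> e / C _ C: inserts after position(s) 8, 11: fumepiageragenin
surface: fumepiageragenin


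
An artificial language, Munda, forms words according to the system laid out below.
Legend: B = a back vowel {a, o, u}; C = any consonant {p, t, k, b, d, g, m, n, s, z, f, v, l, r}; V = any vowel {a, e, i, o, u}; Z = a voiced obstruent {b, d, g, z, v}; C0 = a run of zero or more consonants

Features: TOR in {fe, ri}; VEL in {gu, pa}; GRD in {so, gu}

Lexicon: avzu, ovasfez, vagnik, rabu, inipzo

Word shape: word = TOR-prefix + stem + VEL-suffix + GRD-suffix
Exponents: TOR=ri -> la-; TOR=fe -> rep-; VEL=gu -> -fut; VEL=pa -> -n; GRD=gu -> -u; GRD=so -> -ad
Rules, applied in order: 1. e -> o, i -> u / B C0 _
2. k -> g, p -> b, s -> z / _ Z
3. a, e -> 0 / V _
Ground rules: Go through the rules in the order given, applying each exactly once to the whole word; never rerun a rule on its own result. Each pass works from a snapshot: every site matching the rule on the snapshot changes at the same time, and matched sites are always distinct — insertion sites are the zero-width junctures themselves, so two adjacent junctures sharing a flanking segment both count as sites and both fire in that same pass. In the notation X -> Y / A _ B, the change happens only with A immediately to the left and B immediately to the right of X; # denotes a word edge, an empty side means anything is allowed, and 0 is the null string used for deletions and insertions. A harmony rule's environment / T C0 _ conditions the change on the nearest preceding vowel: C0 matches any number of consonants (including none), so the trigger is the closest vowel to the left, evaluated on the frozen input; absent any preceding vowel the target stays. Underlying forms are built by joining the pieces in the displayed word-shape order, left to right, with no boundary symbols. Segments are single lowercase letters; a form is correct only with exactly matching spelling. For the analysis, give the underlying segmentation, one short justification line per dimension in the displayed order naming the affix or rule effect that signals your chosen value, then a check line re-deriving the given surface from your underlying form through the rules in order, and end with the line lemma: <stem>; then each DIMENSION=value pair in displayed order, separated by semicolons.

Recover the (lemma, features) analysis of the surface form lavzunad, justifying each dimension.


underlying: la-avzu-n-ad
TOR=ri - signalled by the affix la-
VEL=pa - signalled by the affix -n
GRD=so - signalled by the affix -ad
check: laavzunad -> laavzunad -> laavzunad -> lavzunad
lemma: avzu; TOR=ri; VEL=pa; GRD=so


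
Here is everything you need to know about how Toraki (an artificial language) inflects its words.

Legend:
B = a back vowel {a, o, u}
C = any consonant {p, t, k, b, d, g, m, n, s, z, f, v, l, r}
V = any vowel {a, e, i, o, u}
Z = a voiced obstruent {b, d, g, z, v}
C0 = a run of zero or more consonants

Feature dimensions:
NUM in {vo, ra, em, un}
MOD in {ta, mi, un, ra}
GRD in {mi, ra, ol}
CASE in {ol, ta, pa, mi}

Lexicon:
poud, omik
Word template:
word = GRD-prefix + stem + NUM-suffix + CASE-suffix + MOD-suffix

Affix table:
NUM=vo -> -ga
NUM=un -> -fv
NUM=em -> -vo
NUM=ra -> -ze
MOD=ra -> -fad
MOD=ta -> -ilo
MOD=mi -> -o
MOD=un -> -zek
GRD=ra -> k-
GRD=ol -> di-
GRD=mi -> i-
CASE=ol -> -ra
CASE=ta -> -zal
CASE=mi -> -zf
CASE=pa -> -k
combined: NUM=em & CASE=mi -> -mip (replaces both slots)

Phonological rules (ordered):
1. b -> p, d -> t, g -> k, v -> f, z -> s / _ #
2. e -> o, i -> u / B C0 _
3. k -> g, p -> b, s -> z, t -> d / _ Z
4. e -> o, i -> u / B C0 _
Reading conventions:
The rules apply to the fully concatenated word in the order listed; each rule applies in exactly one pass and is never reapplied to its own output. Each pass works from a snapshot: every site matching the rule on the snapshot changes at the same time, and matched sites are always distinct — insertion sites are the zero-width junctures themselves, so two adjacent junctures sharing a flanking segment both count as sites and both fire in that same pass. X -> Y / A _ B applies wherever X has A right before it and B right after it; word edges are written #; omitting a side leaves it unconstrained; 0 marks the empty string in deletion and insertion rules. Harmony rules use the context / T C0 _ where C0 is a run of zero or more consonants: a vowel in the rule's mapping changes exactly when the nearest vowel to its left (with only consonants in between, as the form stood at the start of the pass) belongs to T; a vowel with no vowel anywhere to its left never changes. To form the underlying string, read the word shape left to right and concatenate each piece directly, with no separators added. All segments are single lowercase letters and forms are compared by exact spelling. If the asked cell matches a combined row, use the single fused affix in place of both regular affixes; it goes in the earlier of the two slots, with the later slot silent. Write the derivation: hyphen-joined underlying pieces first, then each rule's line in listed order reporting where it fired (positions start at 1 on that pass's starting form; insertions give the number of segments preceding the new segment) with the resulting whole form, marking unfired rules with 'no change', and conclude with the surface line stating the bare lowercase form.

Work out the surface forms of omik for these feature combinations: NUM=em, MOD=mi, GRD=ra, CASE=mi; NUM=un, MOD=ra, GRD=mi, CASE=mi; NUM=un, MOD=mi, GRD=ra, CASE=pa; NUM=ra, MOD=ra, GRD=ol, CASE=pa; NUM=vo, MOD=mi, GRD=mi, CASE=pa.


cell NUM=em, MOD=mi, GRD=ra, CASE=mi:
underlying: k-omik-mip-o
1. b -> p, d -> t, g -> k, v -> f, z -> s / _ #: no change
2. e -> o, i -> u / B C0 _: fires at position(s) 4: komukmipo
3. k -> g, p -> b, s -> z, t -> d / _ Z: no change
4. e -> o, i -> u / B C0 _: fires at position(s) 7: komukmupo
surface: komukmupo

cell NUM=un, MOD=ra, GRD=mi, CASE=mi:
underlying: i-omik-fv-zf-fad
1. b -> p, d -> t, g -> k, v -> f, z -> s / _ #: fires at position(s) 12: iomikfvzffat
2. e -> o, i -> u / B C0 _: fires at position(s) 4: iomukfvzffat
3. k -> g, p -> b, s -> z, t -> d / _ Z: no change
4. e -> o, i -> u / B C0 _: no change
surface: iomukfvzffat

cell NUM=un, MOD=mi, GRD=ra, CASE=pa:
underlying: k-omik-fv-k-o
1. b -> p, d -> t, g -> k, v -> f, z -> s / _ #: no change
2. e -> o, i -> u / B C0 _: fires at position(s) 4: komukfvko
3. k -> g, p -> b, s -> z, t -> d / _ Z: no change
4. e -> o, i -> u / B C0 _: no change
surface: komukfvko

cell NUM=ra, MOD=ra, GRD=ol, CASE=pa:
underlying: di-omik-ze-k-fad
1. b -> p, d -> t, g -> k, v -> f, z -> s / _ #: fires at position(s) 12: diomikzekfat
2. e -> o, i -> u / B C0 _: fires at position(s) 5: diomukzekfat
3. k -> g, p -> b, s -> z, t -> d / _ Z: fires at position(s) 6: diomugzekfat
4. e -> o, i -> u / B C0 _: fires at position(s) 8: diomugzokfat
surface: diomugzokfat

cell NUM=vo, MOD=mi, GRD=mi, CASE=pa:
underlying: i-omik-ga-k-o
1. b -> p, d -> t, g -> k, v -> f, z -> s / _ #: no change
2. e -> o, i -> u / B C0 _: fires at position(s) 4: iomukgako
3. k -> g, p -> b, s -> z, t -> d / _ Z: fires at position(s) 5: iomuggako
4. e -> o, i -> u / B C0 _: no change
surface: iomuggako


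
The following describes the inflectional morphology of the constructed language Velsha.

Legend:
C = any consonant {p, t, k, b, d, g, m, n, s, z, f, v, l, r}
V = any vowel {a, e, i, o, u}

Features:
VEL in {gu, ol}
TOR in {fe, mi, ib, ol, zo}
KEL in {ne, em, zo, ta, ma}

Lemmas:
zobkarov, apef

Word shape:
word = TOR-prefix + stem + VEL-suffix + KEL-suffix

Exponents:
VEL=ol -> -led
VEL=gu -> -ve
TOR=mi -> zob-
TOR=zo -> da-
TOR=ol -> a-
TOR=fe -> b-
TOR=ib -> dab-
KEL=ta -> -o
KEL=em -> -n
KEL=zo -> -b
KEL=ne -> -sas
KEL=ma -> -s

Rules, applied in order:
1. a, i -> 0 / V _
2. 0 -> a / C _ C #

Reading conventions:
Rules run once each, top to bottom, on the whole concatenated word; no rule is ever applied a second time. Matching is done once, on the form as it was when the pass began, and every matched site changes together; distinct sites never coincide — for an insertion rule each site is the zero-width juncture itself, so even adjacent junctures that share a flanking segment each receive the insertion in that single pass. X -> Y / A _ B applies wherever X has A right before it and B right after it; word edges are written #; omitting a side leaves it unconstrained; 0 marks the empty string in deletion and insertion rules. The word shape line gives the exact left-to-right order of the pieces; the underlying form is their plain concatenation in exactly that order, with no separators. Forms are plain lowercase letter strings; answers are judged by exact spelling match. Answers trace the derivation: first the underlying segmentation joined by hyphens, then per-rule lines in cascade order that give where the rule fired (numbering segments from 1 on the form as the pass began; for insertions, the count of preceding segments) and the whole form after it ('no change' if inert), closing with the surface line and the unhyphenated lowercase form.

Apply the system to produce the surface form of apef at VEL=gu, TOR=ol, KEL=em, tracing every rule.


underlying: a-apef-ve-n
1. a, i -> 0 / V _: fires at position(s) 2: apefven
2. 0 -> a / C _ C #: no change
surface: apefven


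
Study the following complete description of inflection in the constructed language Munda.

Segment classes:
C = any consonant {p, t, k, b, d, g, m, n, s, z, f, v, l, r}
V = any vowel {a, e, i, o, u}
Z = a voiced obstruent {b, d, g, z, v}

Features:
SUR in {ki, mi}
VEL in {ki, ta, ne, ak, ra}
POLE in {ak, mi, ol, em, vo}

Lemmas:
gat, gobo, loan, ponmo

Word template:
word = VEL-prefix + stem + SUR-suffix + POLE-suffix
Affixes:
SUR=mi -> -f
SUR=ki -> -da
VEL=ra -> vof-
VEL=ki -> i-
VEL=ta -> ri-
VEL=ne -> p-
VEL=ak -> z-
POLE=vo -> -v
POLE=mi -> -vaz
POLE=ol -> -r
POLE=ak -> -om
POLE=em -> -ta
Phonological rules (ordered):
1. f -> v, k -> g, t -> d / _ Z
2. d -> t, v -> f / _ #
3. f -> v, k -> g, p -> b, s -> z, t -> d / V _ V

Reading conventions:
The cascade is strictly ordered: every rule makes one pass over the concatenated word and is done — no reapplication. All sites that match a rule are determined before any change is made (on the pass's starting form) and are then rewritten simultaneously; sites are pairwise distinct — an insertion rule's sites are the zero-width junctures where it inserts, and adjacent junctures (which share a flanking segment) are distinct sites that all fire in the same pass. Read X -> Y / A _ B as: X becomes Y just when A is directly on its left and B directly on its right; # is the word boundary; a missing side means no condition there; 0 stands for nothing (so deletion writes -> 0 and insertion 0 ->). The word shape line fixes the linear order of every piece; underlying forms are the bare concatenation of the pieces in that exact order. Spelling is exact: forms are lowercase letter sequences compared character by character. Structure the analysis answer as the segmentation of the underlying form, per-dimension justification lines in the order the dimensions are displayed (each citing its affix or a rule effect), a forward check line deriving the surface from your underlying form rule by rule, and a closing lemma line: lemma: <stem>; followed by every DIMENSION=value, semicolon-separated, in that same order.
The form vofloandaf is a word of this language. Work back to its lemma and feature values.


underlying: vof-loan-da-v
SUR=ki - signalled by the affix -da
VEL=ra - signalled by the affix vof-
POLE=vo - signalled by the affix -v
check: vofloandav -> vofloandav -> vofloandaf -> vofloandaf
lemma: loan; SUR=ki; VEL=ra; POLE=vo


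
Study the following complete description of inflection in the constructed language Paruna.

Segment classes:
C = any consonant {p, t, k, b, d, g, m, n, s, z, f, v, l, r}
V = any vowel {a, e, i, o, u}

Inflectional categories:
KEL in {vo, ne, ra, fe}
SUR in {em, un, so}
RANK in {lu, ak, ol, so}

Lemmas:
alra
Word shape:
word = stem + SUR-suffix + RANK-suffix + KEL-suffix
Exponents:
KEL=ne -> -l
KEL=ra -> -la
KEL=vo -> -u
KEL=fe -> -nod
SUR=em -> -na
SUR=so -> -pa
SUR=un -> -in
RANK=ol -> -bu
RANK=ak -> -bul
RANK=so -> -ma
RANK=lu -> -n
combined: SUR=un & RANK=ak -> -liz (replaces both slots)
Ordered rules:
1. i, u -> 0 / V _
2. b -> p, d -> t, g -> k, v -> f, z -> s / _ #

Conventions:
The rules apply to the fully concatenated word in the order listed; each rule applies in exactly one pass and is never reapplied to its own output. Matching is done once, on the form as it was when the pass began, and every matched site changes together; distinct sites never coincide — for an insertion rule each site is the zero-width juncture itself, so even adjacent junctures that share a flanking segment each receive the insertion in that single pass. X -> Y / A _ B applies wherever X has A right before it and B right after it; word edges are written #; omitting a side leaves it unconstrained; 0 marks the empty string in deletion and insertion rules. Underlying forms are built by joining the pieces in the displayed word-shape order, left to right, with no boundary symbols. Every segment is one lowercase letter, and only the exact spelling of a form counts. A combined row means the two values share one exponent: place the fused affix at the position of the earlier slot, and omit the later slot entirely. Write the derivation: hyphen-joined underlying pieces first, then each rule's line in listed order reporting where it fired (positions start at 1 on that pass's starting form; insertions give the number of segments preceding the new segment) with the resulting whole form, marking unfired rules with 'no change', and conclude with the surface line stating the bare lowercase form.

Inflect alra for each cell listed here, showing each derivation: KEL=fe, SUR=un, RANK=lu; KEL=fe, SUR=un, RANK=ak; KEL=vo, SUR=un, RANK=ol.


cell KEL=fe, SUR=un, RANK=lu:
underlying: alra-in-n-nod
1. i, u -> 0 / V _: fires at position(s) 5: alrannnod
2. b -> p, d -> t, g -> k, v -> f, z -> s / _ #: fires at position(s) 9: alrannnot
surface: alrannnot

cell KEL=fe, SUR=un, RANK=ak:
underlying: alra-liz-nod
1. i, u -> 0 / V _: no change
2. b -> p, d -> t, g -> k, v -> f, z -> s / _ #: fires at position(s) 10: alraliznot
surface: alraliznot

cell KEL=vo, SUR=un, RANK=ol:
underlying: alra-in-bu-u
1. i, u -> 0 / V _: fires at position(s) 5, 9: alranbu
2. b -> p, d -> t, g -> k, v -> f, z -> s / _ #: no change
surface: alranbu


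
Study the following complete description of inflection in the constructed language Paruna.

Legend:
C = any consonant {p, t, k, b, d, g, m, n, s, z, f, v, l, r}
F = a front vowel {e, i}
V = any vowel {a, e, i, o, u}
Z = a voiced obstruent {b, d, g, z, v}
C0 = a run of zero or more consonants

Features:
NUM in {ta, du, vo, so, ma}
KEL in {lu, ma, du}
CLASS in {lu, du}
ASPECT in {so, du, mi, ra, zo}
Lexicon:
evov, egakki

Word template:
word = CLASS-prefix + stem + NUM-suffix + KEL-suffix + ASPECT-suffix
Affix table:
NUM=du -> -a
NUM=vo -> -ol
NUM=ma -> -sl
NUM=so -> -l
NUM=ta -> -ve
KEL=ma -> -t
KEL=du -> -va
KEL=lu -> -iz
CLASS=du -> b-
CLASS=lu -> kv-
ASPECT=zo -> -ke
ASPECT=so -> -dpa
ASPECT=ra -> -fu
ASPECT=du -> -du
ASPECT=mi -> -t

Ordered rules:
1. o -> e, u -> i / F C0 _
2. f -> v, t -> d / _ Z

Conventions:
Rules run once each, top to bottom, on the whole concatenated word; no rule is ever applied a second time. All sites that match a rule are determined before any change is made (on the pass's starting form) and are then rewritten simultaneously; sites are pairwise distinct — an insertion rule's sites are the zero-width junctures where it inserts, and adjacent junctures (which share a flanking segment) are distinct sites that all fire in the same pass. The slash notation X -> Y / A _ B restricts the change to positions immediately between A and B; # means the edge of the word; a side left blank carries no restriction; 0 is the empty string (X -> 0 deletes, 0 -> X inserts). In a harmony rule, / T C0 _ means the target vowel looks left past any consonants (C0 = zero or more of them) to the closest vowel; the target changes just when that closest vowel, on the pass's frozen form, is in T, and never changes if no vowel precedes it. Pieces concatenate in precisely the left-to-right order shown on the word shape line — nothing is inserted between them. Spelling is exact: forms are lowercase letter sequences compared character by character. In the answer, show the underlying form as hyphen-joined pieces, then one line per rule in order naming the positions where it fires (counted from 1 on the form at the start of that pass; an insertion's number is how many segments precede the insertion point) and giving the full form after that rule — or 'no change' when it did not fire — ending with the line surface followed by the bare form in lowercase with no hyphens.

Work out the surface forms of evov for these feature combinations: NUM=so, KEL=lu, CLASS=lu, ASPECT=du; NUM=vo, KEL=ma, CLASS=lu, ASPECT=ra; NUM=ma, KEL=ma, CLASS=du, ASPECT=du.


cell NUM=so, KEL=lu, CLASS=lu, ASPECT=du:
underlying: kv-evov-l-iz-du
1. o -> e, u -> i / F C0 _: fires at position(s) 5, 11: kvevevlizdi
2. f -> v, t -> d / _ Z: no change
surface: kvevevlizdi

cell NUM=vo, KEL=ma, CLASS=lu, ASPECT=ra:
underlying: kv-evov-ol-t-fu
1. o -> e, u -> i / F C0 _: fires at position(s) 5: kvevevoltfu
2. f -> v, t -> d / _ Z: no change
surface: kvevevoltfu

cell NUM=ma, KEL=ma, CLASS=du, ASPECT=du:
underlying: b-evov-sl-t-du
1. o -> e, u -> i / F C0 _: fires at position(s) 4: bevevsltdu
2. f -> v, t -> d / _ Z: fires at position(s) 8: bevevslddu
surface: bevevslddu


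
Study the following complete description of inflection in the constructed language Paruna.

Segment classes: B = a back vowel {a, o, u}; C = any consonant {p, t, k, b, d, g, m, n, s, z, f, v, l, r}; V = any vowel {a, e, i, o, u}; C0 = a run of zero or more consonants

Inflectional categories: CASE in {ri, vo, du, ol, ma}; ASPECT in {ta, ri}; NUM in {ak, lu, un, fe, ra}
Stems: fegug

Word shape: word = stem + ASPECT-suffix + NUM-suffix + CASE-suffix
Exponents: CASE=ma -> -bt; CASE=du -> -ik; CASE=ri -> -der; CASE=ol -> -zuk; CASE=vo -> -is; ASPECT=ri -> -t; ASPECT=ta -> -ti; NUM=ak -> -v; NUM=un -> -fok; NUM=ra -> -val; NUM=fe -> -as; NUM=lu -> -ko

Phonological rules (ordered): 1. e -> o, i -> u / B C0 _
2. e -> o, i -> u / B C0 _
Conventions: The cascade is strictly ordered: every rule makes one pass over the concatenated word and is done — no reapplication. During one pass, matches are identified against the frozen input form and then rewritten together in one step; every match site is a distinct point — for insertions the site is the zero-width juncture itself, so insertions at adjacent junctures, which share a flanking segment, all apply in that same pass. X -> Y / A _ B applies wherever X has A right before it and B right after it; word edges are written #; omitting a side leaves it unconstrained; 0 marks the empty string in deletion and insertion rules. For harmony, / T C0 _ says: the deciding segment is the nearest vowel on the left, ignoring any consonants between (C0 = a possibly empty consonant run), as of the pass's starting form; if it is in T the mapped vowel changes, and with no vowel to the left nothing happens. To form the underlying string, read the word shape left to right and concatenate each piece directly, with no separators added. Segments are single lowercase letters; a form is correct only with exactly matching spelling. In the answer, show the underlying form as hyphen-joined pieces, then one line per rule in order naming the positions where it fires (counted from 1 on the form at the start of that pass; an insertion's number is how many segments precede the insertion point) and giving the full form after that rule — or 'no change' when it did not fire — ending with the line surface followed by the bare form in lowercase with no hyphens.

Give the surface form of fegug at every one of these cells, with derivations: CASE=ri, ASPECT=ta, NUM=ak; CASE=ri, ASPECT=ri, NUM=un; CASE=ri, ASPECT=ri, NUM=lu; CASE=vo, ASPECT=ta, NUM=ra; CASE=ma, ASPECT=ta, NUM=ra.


cell CASE=ri, ASPECT=ta, NUM=ak:
underlying: fegug-ti-v-der
1. e -> o, i -> u / B C0 _: fires at position(s) 7: fegugtuvder
2. e -> o, i -> u / B C0 _: fires at position(s) 10: fegugtuvdor
surface: fegugtuvdor

cell CASE=ri, ASPECT=ri, NUM=un:
underlying: fegug-t-fok-der
1. e -> o, i -> u / B C0 _: fires at position(s) 11: fegugtfokdor
2. e -> o, i -> u / B C0 _: no change
surface: fegugtfokdor

cell CASE=ri, ASPECT=ri, NUM=lu:
underlying: fegug-t-ko-der
1. e -> o, i -> u / B C0 _: fires at position(s) 10: fegugtkodor
2. e -> o, i -> u / B C0 _: no change
surface: fegugtkodor

cell CASE=vo, ASPECT=ta, NUM=ra:
underlying: fegug-ti-val-is
1. e -> o, i -> u / B C0 _: fires at position(s) 7, 11: fegugtuvalus
2. e -> o, i -> u / B C0 _: no change
surface: fegugtuvalus

cell CASE=ma, ASPECT=ta, NUM=ra:
underlying: fegug-ti-val-bt
1. e -> o, i -> u / B C0 _: fires at position(s) 7: fegugtuvalbt
2. e -> o, i -> u / B C0 _: no change
surface: fegugtuvalbt


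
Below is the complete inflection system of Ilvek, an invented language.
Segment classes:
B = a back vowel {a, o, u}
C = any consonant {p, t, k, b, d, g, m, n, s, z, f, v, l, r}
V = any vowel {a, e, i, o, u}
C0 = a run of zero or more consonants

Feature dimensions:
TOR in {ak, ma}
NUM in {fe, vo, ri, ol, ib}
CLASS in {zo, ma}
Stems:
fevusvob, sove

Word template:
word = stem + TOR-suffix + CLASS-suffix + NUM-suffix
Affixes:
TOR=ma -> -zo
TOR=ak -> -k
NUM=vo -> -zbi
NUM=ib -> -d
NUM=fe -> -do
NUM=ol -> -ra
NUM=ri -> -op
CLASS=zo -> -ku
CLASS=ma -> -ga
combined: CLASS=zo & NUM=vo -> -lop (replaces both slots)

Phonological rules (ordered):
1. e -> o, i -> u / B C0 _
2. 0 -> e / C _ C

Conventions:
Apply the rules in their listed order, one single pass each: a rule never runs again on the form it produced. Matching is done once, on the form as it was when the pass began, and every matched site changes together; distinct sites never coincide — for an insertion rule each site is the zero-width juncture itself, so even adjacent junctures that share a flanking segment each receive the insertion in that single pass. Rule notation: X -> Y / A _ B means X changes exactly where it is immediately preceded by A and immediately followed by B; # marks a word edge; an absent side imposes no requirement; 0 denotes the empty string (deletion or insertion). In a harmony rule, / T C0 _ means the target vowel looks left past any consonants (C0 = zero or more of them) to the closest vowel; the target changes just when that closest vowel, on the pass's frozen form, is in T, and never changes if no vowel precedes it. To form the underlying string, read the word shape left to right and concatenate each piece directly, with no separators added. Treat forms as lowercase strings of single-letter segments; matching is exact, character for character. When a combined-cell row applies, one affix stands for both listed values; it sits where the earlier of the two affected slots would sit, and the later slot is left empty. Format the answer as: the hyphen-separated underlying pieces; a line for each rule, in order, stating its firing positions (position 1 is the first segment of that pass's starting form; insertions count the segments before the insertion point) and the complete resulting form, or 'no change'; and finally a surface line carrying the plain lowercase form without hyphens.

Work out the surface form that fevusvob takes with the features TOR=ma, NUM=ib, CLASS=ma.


underlying: fevusvob-zo-ga-d
1. e -> o, i -> u / B C0 _: no change
2. 0 -> e / C _ C: inserts after position(s) 5, 8: fevusevobezogad
surface: fevusevobezogad
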